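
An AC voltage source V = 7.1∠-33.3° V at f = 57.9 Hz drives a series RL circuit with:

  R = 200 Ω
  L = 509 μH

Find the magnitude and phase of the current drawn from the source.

Step 1 — Angular frequency: ω = 2π·f = 2π·57.9 = 363.8 rad/s.
Step 2 — Component impedances:
  R: Z = R = 200 Ω
  L: Z = jωL = j·363.8·0.000509 = 0 + j0.1852 Ω
Step 3 — Series combination: Z_total = R + L = 200 + j0.1852 Ω = 200∠0.1° Ω.
Step 4 — Source phasor: V = 7.1∠-33.3° V = 5.934 - j3.898 V.
Step 5 — Ohm's law: I = V / Z_total = (5.934 - j3.898) / (200 + j0.1852) = 0.02965 - j0.01952 A.
Step 6 — Convert to polar: |I| = 0.0355 A, ∠I = -33.4°.

I = 0.0355∠-33.4° A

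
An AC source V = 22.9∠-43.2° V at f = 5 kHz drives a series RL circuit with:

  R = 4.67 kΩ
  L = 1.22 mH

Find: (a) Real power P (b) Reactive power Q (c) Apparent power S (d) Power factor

Step 1 — Angular frequency: ω = 2π·f = 2π·5000 = 3.142e+04 rad/s.
Step 2 — Component impedances:
  R: Z = R = 4670 Ω
  L: Z = jωL = j·3.142e+04·0.00122 = 0 + j38.33 Ω
Step 3 — Series combination: Z_total = R + L = 4670 + j38.33 Ω = 4670∠0.5° Ω.
Step 4 — Source phasor: V = 22.9∠-43.2° V = 16.69 - j15.68 V.
Step 5 — Current: I = V / Z = 0.003547 - j0.003386 A = 0.004903∠-43.7° A.
Step 6 — Complex power: S = V·I* = 0.1123 + j0.0009215 VA.
Step 7 — Real power: P = Re(S) = 0.1123 W.
Step 8 — Reactive power: Q = Im(S) = 0.0009215 VAR.
Step 9 — Apparent power: |S| = 0.1123 VA.
Step 10 — Power factor: PF = P/|S| = 1 (lagging).

(a) P = 0.1123 W  (b) Q = 0.0009215 VAR  (c) S = 0.1123 VA  (d) PF = 1 (lagging)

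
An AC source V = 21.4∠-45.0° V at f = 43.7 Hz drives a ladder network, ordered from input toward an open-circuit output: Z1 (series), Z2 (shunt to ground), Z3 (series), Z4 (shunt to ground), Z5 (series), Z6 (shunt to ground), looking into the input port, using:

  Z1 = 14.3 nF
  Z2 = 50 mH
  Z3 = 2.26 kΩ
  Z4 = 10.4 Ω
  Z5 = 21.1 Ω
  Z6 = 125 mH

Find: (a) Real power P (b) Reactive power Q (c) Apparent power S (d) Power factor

Step 1 — Angular frequency: ω = 2π·f = 2π·43.7 = 274.6 rad/s.
Step 2 — Component impedances:
  Z1: Z = 1/(jωC) = -j/(ω·C) = 0 - j2.547e+05 Ω
  Z2: Z = jωL = j·274.6·0.05 = 0 + j13.73 Ω
  Z3: Z = R = 2260 Ω
  Z4: Z = R = 10.4 Ω
  Z5: Z = R = 21.1 Ω
  Z6: Z = jωL = j·274.6·0.125 = 0 + j34.32 Ω
Step 3 — Ladder network (open output): work backward from the far end, alternating series and parallel combinations. Z_in = 0.08307 - j2.547e+05 Ω = 2.547e+05∠-90.0° Ω.
Step 4 — Source phasor: V = 21.4∠-45.0° V = 15.13 - j15.13 V.
Step 5 — Current: I = V / Z = 5.942e-05 + j5.942e-05 A = 8.403e-05∠45.0° A.
Step 6 — Complex power: S = V·I* = 5.866e-10 - j0.001798 VA.
Step 7 — Real power: P = Re(S) = 5.866e-10 W.
Step 8 — Reactive power: Q = Im(S) = -0.001798 VAR.
Step 9 — Apparent power: |S| = 0.001798 VA.
Step 10 — Power factor: PF = P/|S| = 3.262e-07 (leading).

(a) P = 5.866e-10 W  (b) Q = -0.001798 VAR  (c) S = 0.001798 VA  (d) PF = 3.262e-07 (leading)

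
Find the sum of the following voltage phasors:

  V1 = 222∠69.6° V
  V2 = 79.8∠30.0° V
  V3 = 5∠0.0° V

Step 1 — Convert each phasor to rectangular form:
  V1 = 222·(cos(69.6°) + j·sin(69.6°)) = 77.38 + j208.1 V
  V2 = 79.8·(cos(30.0°) + j·sin(30.0°)) = 69.11 + j39.9 V
  V3 = 5·(cos(0.0°) + j·sin(0.0°)) = 5 V
Step 2 — Sum components: V_total = 151.5 + j248 V.
Step 3 — Convert to polar: |V_total| = 290.6 V, ∠V_total = 58.6°.

V_total = 290.6∠58.6° V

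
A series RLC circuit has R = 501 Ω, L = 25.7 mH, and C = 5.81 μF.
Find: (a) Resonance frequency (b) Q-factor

Step 1 — Resonance condition Im(Z)=0 gives ω₀ = 1/√(LC).
Step 2 — ω₀ = 1/√(0.0257·5.81e-06) = 2588 rad/s.
Step 3 — f₀ = ω₀/(2π) = 411.9 Hz.
Step 4 — Series Q: Q = ω₀L/R = 2588·0.0257/501 = 0.1328.

(a) f₀ = 411.9 Hz  (b) Q = 0.1328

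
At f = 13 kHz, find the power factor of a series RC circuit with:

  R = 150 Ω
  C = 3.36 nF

Step 1 — Angular frequency: ω = 2π·f = 2π·1.3e+04 = 8.168e+04 rad/s.
Step 2 — Component impedances:
  R: Z = R = 150 Ω
  C: Z = 1/(jωC) = -j/(ω·C) = 0 - j3644 Ω
Step 3 — Series combination: Z_total = R + C = 150 - j3644 Ω = 3647∠-87.6° Ω.
Step 4 — Power factor: PF = cos(φ) = Re(Z)/|Z| = 150/3647 = 0.04113.
Step 5 — Type: Im(Z) = -3644 ⇒ leading (phase φ = -87.6°).

PF = 0.04113 (leading, φ = -87.6°)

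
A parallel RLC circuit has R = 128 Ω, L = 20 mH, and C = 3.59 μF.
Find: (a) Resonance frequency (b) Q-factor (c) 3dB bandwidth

Step 1 — Resonance: ω₀ = 1/√(LC) = 1/√(0.02·3.59e-06) = 3732 rad/s.
Step 2 — f₀ = ω₀/(2π) = 594 Hz.
Step 3 — Parallel Q: Q = R/(ω₀L) = 128/(3732·0.02) = 1.715.
Step 4 — Bandwidth: Δω = ω₀/Q = 2176 rad/s; BW = Δω/(2π) = 346.4 Hz.

(a) f₀ = 594 Hz  (b) Q = 1.715  (c) BW = 346.4 Hz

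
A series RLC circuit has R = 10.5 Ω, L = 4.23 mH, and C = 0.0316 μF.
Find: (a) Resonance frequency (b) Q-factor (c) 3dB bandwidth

Step 1 — Resonance condition Im(Z)=0 gives ω₀ = 1/√(LC).
Step 2 — ω₀ = 1/√(0.00423·3.16e-08) = 8.649e+04 rad/s.
Step 3 — f₀ = ω₀/(2π) = 1.377e+04 Hz.
Step 4 — Series Q: Q = ω₀L/R = 8.649e+04·0.00423/10.5 = 34.84.
Step 5 — 3dB bandwidth: Δω = ω₀/Q = 2482 rad/s; BW = Δω/(2π) = 395.1 Hz.

(a) f₀ = 1.377e+04 Hz  (b) Q = 34.84  (c) BW = 395.1 Hz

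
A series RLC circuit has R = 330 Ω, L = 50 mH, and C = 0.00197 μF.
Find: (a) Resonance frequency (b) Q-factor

Step 1 — Resonance condition Im(Z)=0 gives ω₀ = 1/√(LC).
Step 2 — ω₀ = 1/√(0.05·1.97e-09) = 1.008e+05 rad/s.
Step 3 — f₀ = ω₀/(2π) = 1.604e+04 Hz.
Step 4 — Series Q: Q = ω₀L/R = 1.008e+05·0.05/330 = 15.27.

(a) f₀ = 1.604e+04 Hz  (b) Q = 15.27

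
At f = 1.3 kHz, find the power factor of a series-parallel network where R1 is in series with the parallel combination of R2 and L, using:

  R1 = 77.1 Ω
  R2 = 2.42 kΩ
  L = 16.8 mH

Step 1 — Angular frequency: ω = 2π·f = 2π·1300 = 8168 rad/s.
Step 2 — Component impedances:
  R1: Z = R = 77.1 Ω
  R2: Z = R = 2420 Ω
  L: Z = jωL = j·8168·0.0168 = 0 + j137.2 Ω
Step 3 — Parallel branch: R2 || L = 1/(1/R2 + 1/L) = 7.756 + j136.8 Ω.
Step 4 — Series with R1: Z_total = R1 + (R2 || L) = 84.86 + j136.8 Ω = 161∠58.2° Ω.
Step 5 — Power factor: PF = cos(φ) = Re(Z)/|Z| = 84.856/160.97 = 0.5272.
Step 6 — Type: Im(Z) = 136.8 ⇒ lagging (phase φ = 58.2°).

PF = 0.5272 (lagging, φ = 58.2°)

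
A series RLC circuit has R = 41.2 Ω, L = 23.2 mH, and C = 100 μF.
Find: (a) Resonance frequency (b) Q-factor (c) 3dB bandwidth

Step 1 — Resonance: ω₀ = 1/√(LC) = 1/√(0.0232·0.0001) = 656.5 rad/s.
Step 2 — f₀ = ω₀/(2π) = 104.5 Hz.
Step 3 — Series Q: Q = ω₀L/R = 656.5·0.0232/41.2 = 0.3697.
Step 4 — Bandwidth: Δω = ω₀/Q = 1776 rad/s; BW = Δω/(2π) = 282.6 Hz.

(a) f₀ = 104.5 Hz  (b) Q = 0.3697  (c) BW = 282.6 Hz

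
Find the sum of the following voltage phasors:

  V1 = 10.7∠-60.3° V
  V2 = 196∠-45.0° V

Step 1 — Convert each phasor to rectangular form:
  V1 = 10.7·(cos(-60.3°) + j·sin(-60.3°)) = 5.301 - j9.294 V
  V2 = 196·(cos(-45.0°) + j·sin(-45.0°)) = 138.6 - j138.6 V
Step 2 — Sum components: V_total = 143.9 - j147.9 V.
Step 3 — Convert to polar: |V_total| = 206.3 V, ∠V_total = -45.8°.

V_total = 206.3∠-45.8° V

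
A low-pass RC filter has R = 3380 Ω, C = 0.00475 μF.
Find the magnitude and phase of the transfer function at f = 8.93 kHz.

Step 1 — Angular frequency: ω = 2π·8930 = 5.611e+04 rad/s.
Step 2 — Transfer function: H(jω) = 1/(1 + jωRC).
Step 3 — Denominator: 1 + jωRC = 1 + j·5.611e+04·3380·4.75e-09 = 1 + j0.9008.
Step 4 — H = 0.552 - j0.4973.
Step 5 — Magnitude: |H| = 0.743 (-2.6 dB); phase: φ = -42.0°.

|H| = 0.743 (-2.6 dB), φ = -42.0°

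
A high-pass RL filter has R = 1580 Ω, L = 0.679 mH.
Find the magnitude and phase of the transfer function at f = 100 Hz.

Step 1 — Angular frequency: ω = 2π·100 = 628.3 rad/s.
Step 2 — Transfer function: H(jω) = jωL/(R + jωL).
Step 3 — Numerator jωL = j·0.4266; denominator R + jωL = 1580 + j0.4266.
Step 4 — H = 7.291e-08 + j0.00027.
Step 5 — Magnitude: |H| = 0.00027 (-71.4 dB); phase: φ = 90.0°.

|H| = 0.00027 (-71.4 dB), φ = 90.0°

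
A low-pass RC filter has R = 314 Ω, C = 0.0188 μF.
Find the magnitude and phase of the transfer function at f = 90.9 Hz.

Step 1 — Angular frequency: ω = 2π·90.9 = 571.1 rad/s.
Step 2 — Transfer function: H(jω) = 1/(1 + jωRC).
Step 3 — Denominator: 1 + jωRC = 1 + j·571.1·314·1.88e-08 = 1 + j0.003372.
Step 4 — H = 1 - j0.003372.
Step 5 — Magnitude: |H| = 1 (-0.0 dB); phase: φ = -0.2°.

|H| = 1 (-0.0 dB), φ = -0.2°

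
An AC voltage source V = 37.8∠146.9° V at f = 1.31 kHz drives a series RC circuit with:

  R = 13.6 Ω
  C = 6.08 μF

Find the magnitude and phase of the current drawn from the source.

Step 1 — Angular frequency: ω = 2π·f = 2π·1310 = 8231 rad/s.
Step 2 — Component impedances:
  R: Z = R = 13.6 Ω
  C: Z = 1/(jωC) = -j/(ω·C) = 0 - j19.98 Ω
Step 3 — Series combination: Z_total = R + C = 13.6 - j19.98 Ω = 24.17∠-55.8° Ω.
Step 4 — Source phasor: V = 37.8∠146.9° V = -31.67 + j20.64 V.
Step 5 — Ohm's law: I = V / Z_total = (-31.67 + j20.64) / (13.6 - j19.98) = -1.443 - j0.6025 A.
Step 6 — Convert to polar: |I| = 1.564 A, ∠I = -157.3°.

I = 1.564∠-157.3° A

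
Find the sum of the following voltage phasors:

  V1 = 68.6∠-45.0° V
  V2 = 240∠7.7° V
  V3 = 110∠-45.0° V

Step 1 — Convert each phasor to rectangular form:
  V1 = 68.6·(cos(-45.0°) + j·sin(-45.0°)) = 48.51 - j48.51 V
  V2 = 240·(cos(7.7°) + j·sin(7.7°)) = 237.8 + j32.16 V
  V3 = 110·(cos(-45.0°) + j·sin(-45.0°)) = 77.78 - j77.78 V
Step 2 — Sum components: V_total = 364.1 - j94.13 V.
Step 3 — Convert to polar: |V_total| = 376.1 V, ∠V_total = -14.5°.

V_total = 376.1∠-14.5° V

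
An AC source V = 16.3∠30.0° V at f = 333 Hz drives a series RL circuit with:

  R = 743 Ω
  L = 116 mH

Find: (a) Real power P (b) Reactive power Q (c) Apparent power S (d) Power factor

Step 1 — Angular frequency: ω = 2π·f = 2π·333 = 2092 rad/s.
Step 2 — Component impedances:
  R: Z = R = 743 Ω
  L: Z = jωL = j·2092·0.116 = 0 + j242.7 Ω
Step 3 — Series combination: Z_total = R + L = 743 + j242.7 Ω = 781.6∠18.1° Ω.
Step 4 — Source phasor: V = 16.3∠30.0° V = 14.12 + j8.15 V.
Step 5 — Current: I = V / Z = 0.0204 + j0.004304 A = 0.02085∠11.9° A.
Step 6 — Complex power: S = V·I* = 0.3231 + j0.1055 VA.
Step 7 — Real power: P = Re(S) = 0.3231 W.
Step 8 — Reactive power: Q = Im(S) = 0.1055 VAR.
Step 9 — Apparent power: |S| = 0.3399 VA.
Step 10 — Power factor: PF = P/|S| = 0.9506 (lagging).

(a) P = 0.3231 W  (b) Q = 0.1055 VAR  (c) S = 0.3399 VA  (d) PF = 0.9506 (lagging)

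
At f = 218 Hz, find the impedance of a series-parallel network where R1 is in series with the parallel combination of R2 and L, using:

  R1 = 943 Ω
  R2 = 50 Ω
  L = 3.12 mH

Step 1 — Angular frequency: ω = 2π·f = 2π·218 = 1370 rad/s.
Step 2 — Component impedances:
  R1: Z = R = 943 Ω
  R2: Z = R = 50 Ω
  L: Z = jωL = j·1370·0.00312 = 0 + j4.274 Ω
Step 3 — Parallel branch: R2 || L = 1/(1/R2 + 1/L) = 0.3626 + j4.243 Ω.
Step 4 — Series with R1: Z_total = R1 + (R2 || L) = 943.4 + j4.243 Ω = 943.4∠0.3° Ω.

Z = 943.4 + j4.243 Ω = 943.4∠0.3° Ω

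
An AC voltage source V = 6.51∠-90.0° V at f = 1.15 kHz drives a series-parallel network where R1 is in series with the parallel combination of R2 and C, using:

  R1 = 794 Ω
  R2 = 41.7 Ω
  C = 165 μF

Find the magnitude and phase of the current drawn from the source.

Step 1 — Angular frequency: ω = 2π·f = 2π·1150 = 7226 rad/s.
Step 2 — Component impedances:
  R1: Z = R = 794 Ω
  R2: Z = R = 41.7 Ω
  C: Z = 1/(jωC) = -j/(ω·C) = 0 - j0.8388 Ω
Step 3 — Parallel branch: R2 || C = 1/(1/R2 + 1/C) = 0.01686 - j0.8384 Ω.
Step 4 — Series with R1: Z_total = R1 + (R2 || C) = 794 - j0.8384 Ω = 794∠-0.1° Ω.
Step 5 — Source phasor: V = 6.51∠-90.0° V = 0 - j6.51 V.
Step 6 — Ohm's law: I = V / Z_total = (0 - j6.51) / (794 - j0.8384) = 8.657e-06 - j0.008199 A.
Step 7 — Convert to polar: |I| = 0.008199 A, ∠I = -89.9°.

I = 0.008199∠-89.9° A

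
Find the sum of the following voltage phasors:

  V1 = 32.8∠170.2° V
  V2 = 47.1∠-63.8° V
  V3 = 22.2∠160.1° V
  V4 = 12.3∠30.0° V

Step 1 — Convert each phasor to rectangular form:
  V1 = 32.8·(cos(170.2°) + j·sin(170.2°)) = -32.32 + j5.583 V
  V2 = 47.1·(cos(-63.8°) + j·sin(-63.8°)) = 20.79 - j42.26 V
  V3 = 22.2·(cos(160.1°) + j·sin(160.1°)) = -20.87 + j7.556 V
  V4 = 12.3·(cos(30.0°) + j·sin(30.0°)) = 10.65 + j6.15 V
Step 2 — Sum components: V_total = -21.75 - j22.97 V.
Step 3 — Convert to polar: |V_total| = 31.63 V, ∠V_total = -133.4°.

V_total = 31.63∠-133.4° V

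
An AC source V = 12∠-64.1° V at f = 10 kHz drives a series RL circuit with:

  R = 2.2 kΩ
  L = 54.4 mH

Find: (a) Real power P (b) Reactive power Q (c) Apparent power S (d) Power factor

Step 1 — Angular frequency: ω = 2π·f = 2π·1e+04 = 6.283e+04 rad/s.
Step 2 — Component impedances:
  R: Z = R = 2200 Ω
  L: Z = jωL = j·6.283e+04·0.0544 = 0 + j3418 Ω
Step 3 — Series combination: Z_total = R + L = 2200 + j3418 Ω = 4065∠57.2° Ω.
Step 4 — Source phasor: V = 12∠-64.1° V = 5.242 - j10.79 V.
Step 5 — Current: I = V / Z = -0.001535 - j0.002522 A = 0.002952∠-121.3° A.
Step 6 — Complex power: S = V·I* = 0.01917 + j0.02979 VA.
Step 7 — Real power: P = Re(S) = 0.01917 W.
Step 8 — Reactive power: Q = Im(S) = 0.02979 VAR.
Step 9 — Apparent power: |S| = 0.03543 VA.
Step 10 — Power factor: PF = P/|S| = 0.5412 (lagging).

(a) P = 0.01917 W  (b) Q = 0.02979 VAR  (c) S = 0.03543 VA  (d) PF = 0.5412 (lagging)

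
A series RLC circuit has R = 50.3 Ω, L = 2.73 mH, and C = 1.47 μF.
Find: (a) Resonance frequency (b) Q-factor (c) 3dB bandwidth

Step 1 — Resonance condition Im(Z)=0 gives ω₀ = 1/√(LC).
Step 2 — ω₀ = 1/√(0.00273·1.47e-06) = 1.579e+04 rad/s.
Step 3 — f₀ = ω₀/(2π) = 2512 Hz.
Step 4 — Series Q: Q = ω₀L/R = 1.579e+04·0.00273/50.3 = 0.8568.
Step 5 — 3dB bandwidth: Δω = ω₀/Q = 1.842e+04 rad/s; BW = Δω/(2π) = 2932 Hz.

(a) f₀ = 2512 Hz  (b) Q = 0.8568  (c) BW = 2932 Hz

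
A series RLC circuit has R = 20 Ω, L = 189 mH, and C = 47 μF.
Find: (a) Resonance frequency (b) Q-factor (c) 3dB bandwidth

Step 1 — Resonance condition Im(Z)=0 gives ω₀ = 1/√(LC).
Step 2 — ω₀ = 1/√(0.189·4.7e-05) = 335.5 rad/s.
Step 3 — f₀ = ω₀/(2π) = 53.4 Hz.
Step 4 — Series Q: Q = ω₀L/R = 335.5·0.189/20 = 3.171.
Step 5 — 3dB bandwidth: Δω = ω₀/Q = 105.8 rad/s; BW = Δω/(2π) = 16.84 Hz.

(a) f₀ = 53.4 Hz  (b) Q = 3.171  (c) BW = 16.84 Hz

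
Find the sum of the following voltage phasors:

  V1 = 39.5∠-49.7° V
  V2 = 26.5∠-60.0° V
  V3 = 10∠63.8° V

Step 1 — Convert each phasor to rectangular form:
  V1 = 39.5·(cos(-49.7°) + j·sin(-49.7°)) = 25.55 - j30.13 V
  V2 = 26.5·(cos(-60.0°) + j·sin(-60.0°)) = 13.25 - j22.95 V
  V3 = 10·(cos(63.8°) + j·sin(63.8°)) = 4.415 + j8.973 V
Step 2 — Sum components: V_total = 43.21 - j44.1 V.
Step 3 — Convert to polar: |V_total| = 61.74 V, ∠V_total = -45.6°.

V_total = 61.74∠-45.6° V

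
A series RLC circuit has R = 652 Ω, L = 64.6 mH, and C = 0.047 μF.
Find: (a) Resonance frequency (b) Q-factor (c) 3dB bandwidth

Step 1 — Resonance condition Im(Z)=0 gives ω₀ = 1/√(LC).
Step 2 — ω₀ = 1/√(0.0646·4.7e-08) = 1.815e+04 rad/s.
Step 3 — f₀ = ω₀/(2π) = 2888 Hz.
Step 4 — Series Q: Q = ω₀L/R = 1.815e+04·0.0646/652 = 1.798.
Step 5 — 3dB bandwidth: Δω = ω₀/Q = 1.009e+04 rad/s; BW = Δω/(2π) = 1606 Hz.

(a) f₀ = 2888 Hz  (b) Q = 1.798  (c) BW = 1606 Hz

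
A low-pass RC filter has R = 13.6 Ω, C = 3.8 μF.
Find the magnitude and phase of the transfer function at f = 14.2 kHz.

Step 1 — Angular frequency: ω = 2π·1.42e+04 = 8.922e+04 rad/s.
Step 2 — Transfer function: H(jω) = 1/(1 + jωRC).
Step 3 — Denominator: 1 + jωRC = 1 + j·8.922e+04·13.6·3.8e-06 = 1 + j4.611.
Step 4 — H = 0.04492 - j0.2071.
Step 5 — Magnitude: |H| = 0.2119 (-13.5 dB); phase: φ = -77.8°.

|H| = 0.2119 (-13.5 dB), φ = -77.8°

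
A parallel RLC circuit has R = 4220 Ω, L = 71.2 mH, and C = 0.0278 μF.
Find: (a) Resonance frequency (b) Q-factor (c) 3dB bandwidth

Step 1 — Resonance: ω₀ = 1/√(LC) = 1/√(0.0712·2.78e-08) = 2.248e+04 rad/s.
Step 2 — f₀ = ω₀/(2π) = 3577 Hz.
Step 3 — Parallel Q: Q = R/(ω₀L) = 4220/(2.248e+04·0.0712) = 2.637.
Step 4 — Bandwidth: Δω = ω₀/Q = 8524 rad/s; BW = Δω/(2π) = 1357 Hz.

(a) f₀ = 3577 Hz  (b) Q = 2.637  (c) BW = 1357 Hz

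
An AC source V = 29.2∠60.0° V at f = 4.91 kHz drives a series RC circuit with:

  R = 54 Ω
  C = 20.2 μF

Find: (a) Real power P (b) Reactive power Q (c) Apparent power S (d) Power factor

Step 1 — Angular frequency: ω = 2π·f = 2π·4910 = 3.085e+04 rad/s.
Step 2 — Component impedances:
  R: Z = R = 54 Ω
  C: Z = 1/(jωC) = -j/(ω·C) = 0 - j1.605 Ω
Step 3 — Series combination: Z_total = R + C = 54 - j1.605 Ω = 54.02∠-1.7° Ω.
Step 4 — Source phasor: V = 29.2∠60.0° V = 14.6 + j25.29 V.
Step 5 — Current: I = V / Z = 0.2562 + j0.4759 A = 0.5405∠61.7° A.
Step 6 — Complex power: S = V·I* = 15.78 - j0.4688 VA.
Step 7 — Real power: P = Re(S) = 15.78 W.
Step 8 — Reactive power: Q = Im(S) = -0.4688 VAR.
Step 9 — Apparent power: |S| = 15.78 VA.
Step 10 — Power factor: PF = P/|S| = 0.9996 (leading).

(a) P = 15.78 W  (b) Q = -0.4688 VAR  (c) S = 15.78 VA  (d) PF = 0.9996 (leading)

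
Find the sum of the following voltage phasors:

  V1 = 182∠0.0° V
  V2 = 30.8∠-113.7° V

Step 1 — Convert each phasor to rectangular form:
  V1 = 182·(cos(0.0°) + j·sin(0.0°)) = 182 V
  V2 = 30.8·(cos(-113.7°) + j·sin(-113.7°)) = -12.38 - j28.2 V
Step 2 — Sum components: V_total = 169.6 - j28.2 V.
Step 3 — Convert to polar: |V_total| = 171.9 V, ∠V_total = -9.4°.

V_total = 171.9∠-9.4° V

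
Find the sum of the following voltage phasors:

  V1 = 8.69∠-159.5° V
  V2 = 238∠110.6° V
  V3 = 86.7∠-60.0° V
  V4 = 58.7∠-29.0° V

Step 1 — Convert each phasor to rectangular form:
  V1 = 8.69·(cos(-159.5°) + j·sin(-159.5°)) = -8.14 - j3.043 V
  V2 = 238·(cos(110.6°) + j·sin(110.6°)) = -83.74 + j222.8 V
  V3 = 86.7·(cos(-60.0°) + j·sin(-60.0°)) = 43.35 - j75.08 V
  V4 = 58.7·(cos(-29.0°) + j·sin(-29.0°)) = 51.34 - j28.46 V
Step 2 — Sum components: V_total = 2.812 + j116.2 V.
Step 3 — Convert to polar: |V_total| = 116.2 V, ∠V_total = 88.6°.

V_total = 116.2∠88.6° V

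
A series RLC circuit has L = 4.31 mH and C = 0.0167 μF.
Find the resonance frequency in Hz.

Step 1 — Resonance condition Im(Z)=0 gives ω₀ = 1/√(LC).
Step 2 — ω₀ = 1/√(0.00431·1.67e-08) = 1.179e+05 rad/s.
Step 3 — f₀ = ω₀/(2π) = 1.876e+04 Hz.

f₀ = 1.876e+04 Hz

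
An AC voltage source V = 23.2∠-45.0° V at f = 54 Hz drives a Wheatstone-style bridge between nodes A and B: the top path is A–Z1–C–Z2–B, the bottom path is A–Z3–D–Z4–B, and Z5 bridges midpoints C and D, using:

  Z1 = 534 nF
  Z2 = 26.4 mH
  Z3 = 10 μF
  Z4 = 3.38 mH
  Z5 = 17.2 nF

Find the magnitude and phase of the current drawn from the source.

Step 1 — Angular frequency: ω = 2π·f = 2π·54 = 339.3 rad/s.
Step 2 — Component impedances:
  Z1: Z = 1/(jωC) = -j/(ω·C) = 0 - j5519 Ω
  Z2: Z = jωL = j·339.3·0.0264 = 0 + j8.957 Ω
  Z3: Z = 1/(jωC) = -j/(ω·C) = 0 - j294.7 Ω
  Z4: Z = jωL = j·339.3·0.00338 = 0 + j1.147 Ω
  Z5: Z = 1/(jωC) = -j/(ω·C) = 0 - j1.714e+05 Ω
Step 3 — Bridge requires nodal analysis (the Z5 bridge couples midpoints C and D, so the two paths cannot be reduced to a simple series/parallel combination). Setting node B to ground and injecting 1 A at node A, the 3-node admittance system at A, C, D solves to V_A = Z_AB = 0 - j278.7 Ω = 278.7∠-90.0° Ω.
Step 4 — Source phasor: V = 23.2∠-45.0° V = 16.4 - j16.4 V.
Step 5 — Ohm's law: I = V / Z_total = (16.4 - j16.4) / (0 - j278.7) = 0.05885 + j0.05885 A.
Step 6 — Convert to polar: |I| = 0.08323 A, ∠I = 45.0°.

I = 0.08323∠45.0° A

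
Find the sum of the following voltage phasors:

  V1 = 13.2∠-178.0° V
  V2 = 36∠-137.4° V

Step 1 — Convert each phasor to rectangular form:
  V1 = 13.2·(cos(-178.0°) + j·sin(-178.0°)) = -13.19 - j0.4607 V
  V2 = 36·(cos(-137.4°) + j·sin(-137.4°)) = -26.5 - j24.37 V
Step 2 — Sum components: V_total = -39.69 - j24.83 V.
Step 3 — Convert to polar: |V_total| = 46.82 V, ∠V_total = -148.0°.

V_total = 46.82∠-148.0° V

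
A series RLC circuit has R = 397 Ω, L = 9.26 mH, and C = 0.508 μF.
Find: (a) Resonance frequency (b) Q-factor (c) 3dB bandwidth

Step 1 — Resonance condition Im(Z)=0 gives ω₀ = 1/√(LC).
Step 2 — ω₀ = 1/√(0.00926·5.08e-07) = 1.458e+04 rad/s.
Step 3 — f₀ = ω₀/(2π) = 2321 Hz.
Step 4 — Series Q: Q = ω₀L/R = 1.458e+04·0.00926/397 = 0.3401.
Step 5 — 3dB bandwidth: Δω = ω₀/Q = 4.287e+04 rad/s; BW = Δω/(2π) = 6823 Hz.

(a) f₀ = 2321 Hz  (b) Q = 0.3401  (c) BW = 6823 Hz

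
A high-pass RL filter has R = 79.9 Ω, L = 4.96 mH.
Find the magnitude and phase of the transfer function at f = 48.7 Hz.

Step 1 — Angular frequency: ω = 2π·48.7 = 306 rad/s.
Step 2 — Transfer function: H(jω) = jωL/(R + jωL).
Step 3 — Numerator jωL = j·1.518; denominator R + jωL = 79.9 + j1.518.
Step 4 — H = 0.0003607 + j0.01899.
Step 5 — Magnitude: |H| = 0.01899 (-34.4 dB); phase: φ = 88.9°.

|H| = 0.01899 (-34.4 dB), φ = 88.9°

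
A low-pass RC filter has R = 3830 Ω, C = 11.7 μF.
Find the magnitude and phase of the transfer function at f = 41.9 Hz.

Step 1 — Angular frequency: ω = 2π·41.9 = 263.3 rad/s.
Step 2 — Transfer function: H(jω) = 1/(1 + jωRC).
Step 3 — Denominator: 1 + jωRC = 1 + j·263.3·3830·1.17e-05 = 1 + j11.8.
Step 4 — H = 0.007134 - j0.08416.
Step 5 — Magnitude: |H| = 0.08446 (-21.5 dB); phase: φ = -85.2°.

|H| = 0.08446 (-21.5 dB), φ = -85.2°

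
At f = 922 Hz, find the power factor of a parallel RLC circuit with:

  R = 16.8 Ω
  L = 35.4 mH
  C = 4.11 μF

Step 1 — Angular frequency: ω = 2π·f = 2π·922 = 5793 rad/s.
Step 2 — Component impedances:
  R: Z = R = 16.8 Ω
  L: Z = jωL = j·5793·0.0354 = 0 + j205.1 Ω
  C: Z = 1/(jωC) = -j/(ω·C) = 0 - j42 Ω
Step 3 — Parallel combination: 1/Z_total = 1/R + 1/L + 1/C; Z_total = 15.26 - j4.853 Ω = 16.01∠-17.6° Ω.
Step 4 — Power factor: PF = cos(φ) = Re(Z)/|Z| = 15.2564/16.0096 = 0.953.
Step 5 — Type: Im(Z) = -4.853 ⇒ leading (phase φ = -17.6°).

PF = 0.953 (leading, φ = -17.6°)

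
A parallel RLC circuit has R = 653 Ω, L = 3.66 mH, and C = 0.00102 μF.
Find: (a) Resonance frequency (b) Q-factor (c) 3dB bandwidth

Step 1 — Resonance: ω₀ = 1/√(LC) = 1/√(0.00366·1.02e-09) = 5.176e+05 rad/s.
Step 2 — f₀ = ω₀/(2π) = 8.237e+04 Hz.
Step 3 — Parallel Q: Q = R/(ω₀L) = 653/(5.176e+05·0.00366) = 0.3447.
Step 4 — Bandwidth: Δω = ω₀/Q = 1.501e+06 rad/s; BW = Δω/(2π) = 2.389e+05 Hz.

(a) f₀ = 8.237e+04 Hz  (b) Q = 0.3447  (c) BW = 2.389e+05 Hz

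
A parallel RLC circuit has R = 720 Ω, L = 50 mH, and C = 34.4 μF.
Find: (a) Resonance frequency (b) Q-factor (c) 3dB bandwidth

Step 1 — Resonance: ω₀ = 1/√(LC) = 1/√(0.05·3.44e-05) = 762.5 rad/s.
Step 2 — f₀ = ω₀/(2π) = 121.4 Hz.
Step 3 — Parallel Q: Q = R/(ω₀L) = 720/(762.5·0.05) = 18.89.
Step 4 — Bandwidth: Δω = ω₀/Q = 40.37 rad/s; BW = Δω/(2π) = 6.426 Hz.

(a) f₀ = 121.4 Hz  (b) Q = 18.89  (c) BW = 6.426 Hz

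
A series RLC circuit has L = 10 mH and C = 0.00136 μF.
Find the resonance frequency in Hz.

Step 1 — Resonance condition Im(Z)=0 gives ω₀ = 1/√(LC).
Step 2 — ω₀ = 1/√(0.01·1.36e-09) = 2.712e+05 rad/s.
Step 3 — f₀ = ω₀/(2π) = 4.316e+04 Hz.

f₀ = 4.316e+04 Hz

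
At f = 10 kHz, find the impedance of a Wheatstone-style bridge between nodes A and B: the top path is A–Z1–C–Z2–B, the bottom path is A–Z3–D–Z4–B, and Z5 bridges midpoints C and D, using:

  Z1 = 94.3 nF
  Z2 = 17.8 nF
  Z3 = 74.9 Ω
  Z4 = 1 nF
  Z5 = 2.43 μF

Step 1 — Angular frequency: ω = 2π·f = 2π·1e+04 = 6.283e+04 rad/s.
Step 2 — Component impedances:
  Z1: Z = 1/(jωC) = -j/(ω·C) = 0 - j168.8 Ω
  Z2: Z = 1/(jωC) = -j/(ω·C) = 0 - j894.1 Ω
  Z3: Z = R = 74.9 Ω
  Z4: Z = 1/(jωC) = -j/(ω·C) = 0 - j1.592e+04 Ω
  Z5: Z = 1/(jωC) = -j/(ω·C) = 0 - j6.55 Ω
Step 3 — Bridge requires nodal analysis (the Z5 bridge couples midpoints C and D, so the two paths cannot be reduced to a simple series/parallel combination). Setting node B to ground and injecting 1 A at node A, the 3-node admittance system at A, C, D solves to V_A = Z_AB = 58.94 - j877.4 Ω = 879.4∠-86.2° Ω.

Z = 58.94 - j877.4 Ω = 879.4∠-86.2° Ω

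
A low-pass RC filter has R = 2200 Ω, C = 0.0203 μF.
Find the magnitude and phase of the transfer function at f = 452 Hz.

Step 1 — Angular frequency: ω = 2π·452 = 2840 rad/s.
Step 2 — Transfer function: H(jω) = 1/(1 + jωRC).
Step 3 — Denominator: 1 + jωRC = 1 + j·2840·2200·2.03e-08 = 1 + j0.1268.
Step 4 — H = 0.9842 - j0.1248.
Step 5 — Magnitude: |H| = 0.9921 (-0.1 dB); phase: φ = -7.2°.

|H| = 0.9921 (-0.1 dB), φ = -7.2°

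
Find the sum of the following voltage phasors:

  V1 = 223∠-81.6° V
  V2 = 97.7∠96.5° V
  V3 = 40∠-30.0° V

Step 1 — Convert each phasor to rectangular form:
  V1 = 223·(cos(-81.6°) + j·sin(-81.6°)) = 32.58 - j220.6 V
  V2 = 97.7·(cos(96.5°) + j·sin(96.5°)) = -11.06 + j97.07 V
  V3 = 40·(cos(-30.0°) + j·sin(-30.0°)) = 34.64 - j20 V
Step 2 — Sum components: V_total = 56.16 - j143.5 V.
Step 3 — Convert to polar: |V_total| = 154.1 V, ∠V_total = -68.6°.

V_total = 154.1∠-68.6° V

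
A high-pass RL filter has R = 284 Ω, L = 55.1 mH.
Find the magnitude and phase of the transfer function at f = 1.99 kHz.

Step 1 — Angular frequency: ω = 2π·1990 = 1.25e+04 rad/s.
Step 2 — Transfer function: H(jω) = jωL/(R + jωL).
Step 3 — Numerator jωL = j·688.9; denominator R + jωL = 284 + j688.9.
Step 4 — H = 0.8548 + j0.3524.
Step 5 — Magnitude: |H| = 0.9245 (-0.7 dB); phase: φ = 22.4°.

|H| = 0.9245 (-0.7 dB), φ = 22.4°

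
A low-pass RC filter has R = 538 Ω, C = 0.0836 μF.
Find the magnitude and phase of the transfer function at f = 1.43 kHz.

Step 1 — Angular frequency: ω = 2π·1430 = 8985 rad/s.
Step 2 — Transfer function: H(jω) = 1/(1 + jωRC).
Step 3 — Denominator: 1 + jωRC = 1 + j·8985·538·8.36e-08 = 1 + j0.4041.
Step 4 — H = 0.8596 - j0.3474.
Step 5 — Magnitude: |H| = 0.9272 (-0.7 dB); phase: φ = -22.0°.

|H| = 0.9272 (-0.7 dB), φ = -22.0°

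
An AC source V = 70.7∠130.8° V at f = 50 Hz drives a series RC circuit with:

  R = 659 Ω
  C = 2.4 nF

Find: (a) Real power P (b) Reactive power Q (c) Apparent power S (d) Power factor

Step 1 — Angular frequency: ω = 2π·f = 2π·50 = 314.2 rad/s.
Step 2 — Component impedances:
  R: Z = R = 659 Ω
  C: Z = 1/(jωC) = -j/(ω·C) = 0 - j1.326e+06 Ω
Step 3 — Series combination: Z_total = R + C = 659 - j1.326e+06 Ω = 1.326e+06∠-90.0° Ω.
Step 4 — Source phasor: V = 70.7∠130.8° V = -46.2 + j53.52 V.
Step 5 — Current: I = V / Z = -4.037e-05 - j3.481e-05 A = 5.331e-05∠-139.2° A.
Step 6 — Complex power: S = V·I* = 1.873e-06 - j0.003769 VA.
Step 7 — Real power: P = Re(S) = 1.873e-06 W.
Step 8 — Reactive power: Q = Im(S) = -0.003769 VAR.
Step 9 — Apparent power: |S| = 0.003769 VA.
Step 10 — Power factor: PF = P/|S| = 0.0004969 (leading).

(a) P = 1.873e-06 W  (b) Q = -0.003769 VAR  (c) S = 0.003769 VA  (d) PF = 0.0004969 (leading)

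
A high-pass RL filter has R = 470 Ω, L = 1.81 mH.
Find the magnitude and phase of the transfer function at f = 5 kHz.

Step 1 — Angular frequency: ω = 2π·5000 = 3.142e+04 rad/s.
Step 2 — Transfer function: H(jω) = jωL/(R + jωL).
Step 3 — Numerator jωL = j·56.86; denominator R + jωL = 470 + j56.86.
Step 4 — H = 0.01443 + j0.1192.
Step 5 — Magnitude: |H| = 0.1201 (-18.4 dB); phase: φ = 83.1°.

|H| = 0.1201 (-18.4 dB), φ = 83.1°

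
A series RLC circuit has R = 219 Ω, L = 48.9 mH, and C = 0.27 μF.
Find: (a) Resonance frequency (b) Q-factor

Step 1 — Resonance condition Im(Z)=0 gives ω₀ = 1/√(LC).
Step 2 — ω₀ = 1/√(0.0489·2.7e-07) = 8703 rad/s.
Step 3 — f₀ = ω₀/(2π) = 1385 Hz.
Step 4 — Series Q: Q = ω₀L/R = 8703·0.0489/219 = 1.943.

(a) f₀ = 1385 Hz  (b) Q = 1.943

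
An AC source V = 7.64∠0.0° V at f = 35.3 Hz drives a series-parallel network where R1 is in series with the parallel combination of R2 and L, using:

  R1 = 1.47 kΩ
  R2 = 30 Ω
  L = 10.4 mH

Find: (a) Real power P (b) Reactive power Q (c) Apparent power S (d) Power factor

Step 1 — Angular frequency: ω = 2π·f = 2π·35.3 = 221.8 rad/s.
Step 2 — Component impedances:
  R1: Z = R = 1470 Ω
  R2: Z = R = 30 Ω
  L: Z = jωL = j·221.8·0.0104 = 0 + j2.307 Ω
Step 3 — Parallel branch: R2 || L = 1/(1/R2 + 1/L) = 0.1763 + j2.293 Ω.
Step 4 — Series with R1: Z_total = R1 + (R2 || L) = 1470 + j2.293 Ω = 1470∠0.1° Ω.
Step 5 — Source phasor: V = 7.64∠0.0° V = 7.64 V.
Step 6 — Current: I = V / Z = 0.005197 - j8.106e-06 A = 0.005197∠-0.1° A.
Step 7 — Complex power: S = V·I* = 0.0397 + j6.193e-05 VA.
Step 8 — Real power: P = Re(S) = 0.0397 W.
Step 9 — Reactive power: Q = Im(S) = 6.193e-05 VAR.
Step 10 — Apparent power: |S| = 0.0397 VA.
Step 11 — Power factor: PF = P/|S| = 1 (lagging).

(a) P = 0.0397 W  (b) Q = 6.193e-05 VAR  (c) S = 0.0397 VA  (d) PF = 1 (lagging)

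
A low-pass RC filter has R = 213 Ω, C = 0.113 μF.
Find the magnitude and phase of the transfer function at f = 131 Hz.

Step 1 — Angular frequency: ω = 2π·131 = 823.1 rad/s.
Step 2 — Transfer function: H(jω) = 1/(1 + jωRC).
Step 3 — Denominator: 1 + jωRC = 1 + j·823.1·213·1.13e-07 = 1 + j0.01981.
Step 4 — H = 0.9996 - j0.0198.
Step 5 — Magnitude: |H| = 0.9998 (-0.0 dB); phase: φ = -1.1°.

|H| = 0.9998 (-0.0 dB), φ = -1.1°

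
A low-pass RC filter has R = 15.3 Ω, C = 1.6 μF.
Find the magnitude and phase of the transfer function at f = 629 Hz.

Step 1 — Angular frequency: ω = 2π·629 = 3952 rad/s.
Step 2 — Transfer function: H(jω) = 1/(1 + jωRC).
Step 3 — Denominator: 1 + jωRC = 1 + j·3952·15.3·1.6e-06 = 1 + j0.09675.
Step 4 — H = 0.9907 - j0.09585.
Step 5 — Magnitude: |H| = 0.9954 (-0.0 dB); phase: φ = -5.5°.

|H| = 0.9954 (-0.0 dB), φ = -5.5°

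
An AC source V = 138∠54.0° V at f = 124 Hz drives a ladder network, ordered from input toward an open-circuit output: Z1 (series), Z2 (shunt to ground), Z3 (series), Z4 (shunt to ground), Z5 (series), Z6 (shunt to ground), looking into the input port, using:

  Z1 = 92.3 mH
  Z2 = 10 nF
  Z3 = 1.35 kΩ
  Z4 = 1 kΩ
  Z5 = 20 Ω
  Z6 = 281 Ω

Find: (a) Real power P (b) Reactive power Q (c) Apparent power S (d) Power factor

Step 1 — Angular frequency: ω = 2π·f = 2π·124 = 779.1 rad/s.
Step 2 — Component impedances:
  Z1: Z = jωL = j·779.1·0.0923 = 0 + j71.91 Ω
  Z2: Z = 1/(jωC) = -j/(ω·C) = 0 - j1.284e+05 Ω
  Z3: Z = R = 1350 Ω
  Z4: Z = R = 1000 Ω
  Z5: Z = R = 20 Ω
  Z6: Z = R = 281 Ω
Step 3 — Ladder network (open output): work backward from the far end, alternating series and parallel combinations. Z_in = 1581 + j52.43 Ω = 1582∠1.9° Ω.
Step 4 — Source phasor: V = 138∠54.0° V = 81.11 + j111.6 V.
Step 5 — Current: I = V / Z = 0.05358 + j0.06883 A = 0.08723∠52.1° A.
Step 6 — Complex power: S = V·I* = 12.03 + j0.399 VA.
Step 7 — Real power: P = Re(S) = 12.03 W.
Step 8 — Reactive power: Q = Im(S) = 0.399 VAR.
Step 9 — Apparent power: |S| = 12.04 VA.
Step 10 — Power factor: PF = P/|S| = 0.9995 (lagging).

(a) P = 12.03 W  (b) Q = 0.399 VAR  (c) S = 12.04 VA  (d) PF = 0.9995 (lagging)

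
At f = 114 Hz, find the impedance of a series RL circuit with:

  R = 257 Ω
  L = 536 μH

Step 1 — Angular frequency: ω = 2π·f = 2π·114 = 716.3 rad/s.
Step 2 — Component impedances:
  R: Z = R = 257 Ω
  L: Z = jωL = j·716.3·0.000536 = 0 + j0.3839 Ω
Step 3 — Series combination: Z_total = R + L = 257 + j0.3839 Ω = 257∠0.1° Ω.

Z = 257 + j0.3839 Ω = 257∠0.1° Ω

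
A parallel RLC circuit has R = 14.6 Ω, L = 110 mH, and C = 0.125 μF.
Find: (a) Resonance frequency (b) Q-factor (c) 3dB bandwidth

Step 1 — Resonance: ω₀ = 1/√(LC) = 1/√(0.11·1.25e-07) = 8528 rad/s.
Step 2 — f₀ = ω₀/(2π) = 1357 Hz.
Step 3 — Parallel Q: Q = R/(ω₀L) = 14.6/(8528·0.11) = 0.01556.
Step 4 — Bandwidth: Δω = ω₀/Q = 5.479e+05 rad/s; BW = Δω/(2π) = 8.721e+04 Hz.

(a) f₀ = 1357 Hz  (b) Q = 0.01556  (c) BW = 8.721e+04 Hz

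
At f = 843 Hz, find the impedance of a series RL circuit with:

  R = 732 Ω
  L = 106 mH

Step 1 — Angular frequency: ω = 2π·f = 2π·843 = 5297 rad/s.
Step 2 — Component impedances:
  R: Z = R = 732 Ω
  L: Z = jωL = j·5297·0.106 = 0 + j561.5 Ω
Step 3 — Series combination: Z_total = R + L = 732 + j561.5 Ω = 922.5∠37.5° Ω.

Z = 732 + j561.5 Ω = 922.5∠37.5° Ω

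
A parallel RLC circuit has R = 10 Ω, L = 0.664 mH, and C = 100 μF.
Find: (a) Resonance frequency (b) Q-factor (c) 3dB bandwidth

Step 1 — Resonance: ω₀ = 1/√(LC) = 1/√(0.000664·0.0001) = 3881 rad/s.
Step 2 — f₀ = ω₀/(2π) = 617.6 Hz.
Step 3 — Parallel Q: Q = R/(ω₀L) = 10/(3881·0.000664) = 3.881.
Step 4 — Bandwidth: Δω = ω₀/Q = 1000 rad/s; BW = Δω/(2π) = 159.2 Hz.

(a) f₀ = 617.6 Hz  (b) Q = 3.881  (c) BW = 159.2 Hz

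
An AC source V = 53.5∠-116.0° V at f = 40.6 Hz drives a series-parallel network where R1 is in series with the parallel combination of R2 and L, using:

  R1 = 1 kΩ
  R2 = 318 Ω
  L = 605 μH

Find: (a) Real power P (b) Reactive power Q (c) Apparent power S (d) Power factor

Step 1 — Angular frequency: ω = 2π·f = 2π·40.6 = 255.1 rad/s.
Step 2 — Component impedances:
  R1: Z = R = 1000 Ω
  R2: Z = R = 318 Ω
  L: Z = jωL = j·255.1·0.000605 = 0 + j0.1543 Ω
Step 3 — Parallel branch: R2 || L = 1/(1/R2 + 1/L) = 7.49e-05 + j0.1543 Ω.
Step 4 — Series with R1: Z_total = R1 + (R2 || L) = 1000 + j0.1543 Ω = 1000∠0.0° Ω.
Step 5 — Source phasor: V = 53.5∠-116.0° V = -23.45 - j48.09 V.
Step 6 — Current: I = V / Z = -0.02346 - j0.04808 A = 0.0535∠-116.0° A.
Step 7 — Complex power: S = V·I* = 2.862 + j0.0004417 VA.
Step 8 — Real power: P = Re(S) = 2.862 W.
Step 9 — Reactive power: Q = Im(S) = 0.0004417 VAR.
Step 10 — Apparent power: |S| = 2.862 VA.
Step 11 — Power factor: PF = P/|S| = 1 (lagging).

(a) P = 2.862 W  (b) Q = 0.0004417 VAR  (c) S = 2.862 VA  (d) PF = 1 (lagging)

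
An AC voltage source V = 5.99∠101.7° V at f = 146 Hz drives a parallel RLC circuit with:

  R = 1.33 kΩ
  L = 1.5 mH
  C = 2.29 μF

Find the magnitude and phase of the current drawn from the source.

Step 1 — Angular frequency: ω = 2π·f = 2π·146 = 917.3 rad/s.
Step 2 — Component impedances:
  R: Z = R = 1330 Ω
  L: Z = jωL = j·917.3·0.0015 = 0 + j1.376 Ω
  C: Z = 1/(jωC) = -j/(ω·C) = 0 - j476 Ω
Step 3 — Parallel combination: 1/Z_total = 1/R + 1/L + 1/C; Z_total = 0.001432 + j1.38 Ω = 1.38∠89.9° Ω.
Step 4 — Source phasor: V = 5.99∠101.7° V = -1.215 + j5.866 V.
Step 5 — Ohm's law: I = V / Z_total = (-1.215 + j5.866) / (0.001432 + j1.38) = 4.249 + j0.8846 A.
Step 6 — Convert to polar: |I| = 4.341 A, ∠I = 11.8°.

I = 4.341∠11.8° A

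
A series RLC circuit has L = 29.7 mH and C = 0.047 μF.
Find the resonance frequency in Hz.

Step 1 — Resonance condition Im(Z)=0 gives ω₀ = 1/√(LC).
Step 2 — ω₀ = 1/√(0.0297·4.7e-08) = 2.677e+04 rad/s.
Step 3 — f₀ = ω₀/(2π) = 4260 Hz.

f₀ = 4260 Hz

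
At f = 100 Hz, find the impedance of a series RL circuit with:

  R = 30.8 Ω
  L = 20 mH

Step 1 — Angular frequency: ω = 2π·f = 2π·100 = 628.3 rad/s.
Step 2 — Component impedances:
  R: Z = R = 30.8 Ω
  L: Z = jωL = j·628.3·0.02 = 0 + j12.57 Ω
Step 3 — Series combination: Z_total = R + L = 30.8 + j12.57 Ω = 33.26∠22.2° Ω.

Z = 30.8 + j12.57 Ω = 33.26∠22.2° Ω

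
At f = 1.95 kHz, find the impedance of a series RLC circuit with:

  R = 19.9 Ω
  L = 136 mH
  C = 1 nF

Step 1 — Angular frequency: ω = 2π·f = 2π·1950 = 1.225e+04 rad/s.
Step 2 — Component impedances:
  R: Z = R = 19.9 Ω
  L: Z = jωL = j·1.225e+04·0.136 = 0 + j1666 Ω
  C: Z = 1/(jωC) = -j/(ω·C) = 0 - j8.162e+04 Ω
Step 3 — Series combination: Z_total = R + L + C = 19.9 - j7.995e+04 Ω = 7.995e+04∠-90.0° Ω.

Z = 19.9 - j7.995e+04 Ω = 7.995e+04∠-90.0° Ω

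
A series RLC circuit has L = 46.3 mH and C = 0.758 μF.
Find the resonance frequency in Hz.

Step 1 — Resonance condition Im(Z)=0 gives ω₀ = 1/√(LC).
Step 2 — ω₀ = 1/√(0.0463·7.58e-07) = 5338 rad/s.
Step 3 — f₀ = ω₀/(2π) = 849.6 Hz.

f₀ = 849.6 Hz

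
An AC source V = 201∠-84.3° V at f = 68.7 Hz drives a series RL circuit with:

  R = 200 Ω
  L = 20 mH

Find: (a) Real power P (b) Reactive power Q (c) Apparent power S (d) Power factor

Step 1 — Angular frequency: ω = 2π·f = 2π·68.7 = 431.7 rad/s.
Step 2 — Component impedances:
  R: Z = R = 200 Ω
  L: Z = jωL = j·431.7·0.02 = 0 + j8.633 Ω
Step 3 — Series combination: Z_total = R + L = 200 + j8.633 Ω = 200.2∠2.5° Ω.
Step 4 — Source phasor: V = 201∠-84.3° V = 19.96 - j200 V.
Step 5 — Current: I = V / Z = 0.05654 - j1.002 A = 1.004∠-86.8° A.
Step 6 — Complex power: S = V·I* = 201.6 + j8.703 VA.
Step 7 — Real power: P = Re(S) = 201.6 W.
Step 8 — Reactive power: Q = Im(S) = 8.703 VAR.
Step 9 — Apparent power: |S| = 201.8 VA.
Step 10 — Power factor: PF = P/|S| = 0.9991 (lagging).

(a) P = 201.6 W  (b) Q = 8.703 VAR  (c) S = 201.8 VA  (d) PF = 0.9991 (lagging)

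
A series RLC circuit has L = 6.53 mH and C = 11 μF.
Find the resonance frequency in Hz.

Step 1 — Resonance condition Im(Z)=0 gives ω₀ = 1/√(LC).
Step 2 — ω₀ = 1/√(0.00653·1.1e-05) = 3731 rad/s.
Step 3 — f₀ = ω₀/(2π) = 593.8 Hz.

f₀ = 593.8 Hz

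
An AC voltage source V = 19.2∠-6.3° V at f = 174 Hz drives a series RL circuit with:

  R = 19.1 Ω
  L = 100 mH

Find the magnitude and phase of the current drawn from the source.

Step 1 — Angular frequency: ω = 2π·f = 2π·174 = 1093 rad/s.
Step 2 — Component impedances:
  R: Z = R = 19.1 Ω
  L: Z = jωL = j·1093·0.1 = 0 + j109.3 Ω
Step 3 — Series combination: Z_total = R + L = 19.1 + j109.3 Ω = 111∠80.1° Ω.
Step 4 — Source phasor: V = 19.2∠-6.3° V = 19.08 - j2.107 V.
Step 5 — Ohm's law: I = V / Z_total = (19.08 - j2.107) / (19.1 + j109.3) = 0.01089 - j0.1727 A.
Step 6 — Convert to polar: |I| = 0.173 A, ∠I = -86.4°.

I = 0.173∠-86.4° A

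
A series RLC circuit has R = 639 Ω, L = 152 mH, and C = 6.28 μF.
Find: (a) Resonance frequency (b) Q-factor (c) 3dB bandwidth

Step 1 — Resonance condition Im(Z)=0 gives ω₀ = 1/√(LC).
Step 2 — ω₀ = 1/√(0.152·6.28e-06) = 1024 rad/s.
Step 3 — f₀ = ω₀/(2π) = 162.9 Hz.
Step 4 — Series Q: Q = ω₀L/R = 1024·0.152/639 = 0.2435.
Step 5 — 3dB bandwidth: Δω = ω₀/Q = 4204 rad/s; BW = Δω/(2π) = 669.1 Hz.

(a) f₀ = 162.9 Hz  (b) Q = 0.2435  (c) BW = 669.1 Hz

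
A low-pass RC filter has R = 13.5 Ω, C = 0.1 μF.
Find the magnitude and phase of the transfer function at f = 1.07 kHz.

Step 1 — Angular frequency: ω = 2π·1070 = 6723 rad/s.
Step 2 — Transfer function: H(jω) = 1/(1 + jωRC).
Step 3 — Denominator: 1 + jωRC = 1 + j·6723·13.5·1e-07 = 1 + j0.009076.
Step 4 — H = 0.9999 - j0.009075.
Step 5 — Magnitude: |H| = 1 (-0.0 dB); phase: φ = -0.5°.

|H| = 1 (-0.0 dB), φ = -0.5°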